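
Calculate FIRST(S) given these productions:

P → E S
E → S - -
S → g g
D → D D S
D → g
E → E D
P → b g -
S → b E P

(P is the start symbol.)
{ 'b', 'g' }

To compute FIRST(S), examine every production with S on the left-hand side, reading each right-hand side left to right until a non-nullable symbol is reached.

From S → g g:
  - g is a terminal: add 'g' and stop
From S → b E P:
  - b is a terminal: add 'b' and stop

Collecting: FIRST(S) = { 'b', 'g' }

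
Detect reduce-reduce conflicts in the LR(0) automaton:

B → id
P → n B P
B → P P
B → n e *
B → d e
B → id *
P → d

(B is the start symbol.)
A reduce-reduce conflict occurs when an LR(0) state has two complete items [A → α .] and [B → β .] — both call for a reduction, and with no lookahead the parser cannot choose between them.

Augment with B' → B and build the canonical LR(0) collection (I0 = CLOSURE({[B' → . B]}), then GOTO on every symbol after a dot until no new states appear). It has 15 states:
  I0: { [B → . P P], [B → . d e], [B → . id *], [B → . id], [B → . n e *], [B' → . B], [P → . d], [P → . n B P] }  — shift
  I1: { [B' → B .] }  — accept
  I2: { [B → P . P], [P → . d], [P → . n B P] }  — shift
  I3: { [B → d . e], [P → d .] }  — shift, reduce
  I4: { [B → id . *], [B → id .] }  — shift, reduce
  I5: { [B → . P P], [B → . d e], [B → . id *], [B → . id], [B → . n e *], [B → n . e *], [P → . d], [P → . n B P], [P → n . B P] }  — shift
  I6: { [P → . d], [P → . n B P], [P → n B . P] }  — shift
  I7: { [B → n e . *] }  — shift
  I8: { [B → n e * .] }  — reduce
  I9: { [P → n B P .] }  — reduce
  I10: { [P → d .] }  — reduce
  I11: { [B → . P P], [B → . d e], [B → . id *], [B → . id], [B → . n e *], [P → . d], [P → . n B P], [P → n . B P] }  — shift
  I12: { [B → id * .] }  — reduce
  I13: { [B → d e .] }  — reduce
  I14: { [B → P P .] }  — reduce

No state contains more than one complete item.

Answer: No reduce-reduce conflicts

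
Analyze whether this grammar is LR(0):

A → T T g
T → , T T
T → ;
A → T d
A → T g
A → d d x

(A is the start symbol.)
Augment with A' → A and build the canonical LR(0) collection (I0 = CLOSURE({[A' → . A]}), then GOTO on every symbol after a dot until no new states appear). It has 14 states:
  I0: { [A → . T T g], [A → . T d], [A → . T g], [A → . d d x], [A' → . A], [T → . , T T], [T → . ;] }  — shift
  I1: { [T → , . T T], [T → . , T T], [T → . ;] }  — shift
  I2: { [T → ; .] }  — reduce
  I3: { [A' → A .] }  — accept
  I4: { [A → T . T g], [A → T . d], [A → T . g], [T → . , T T], [T → . ;] }  — shift
  I5: { [A → d . d x] }  — shift
  I6: { [A → d d . x] }  — shift
  I7: { [A → d d x .] }  — reduce
  I8: { [A → T T . g] }  — shift
  I9: { [A → T d .] }  — reduce
  I10: { [A → T g .] }  — reduce
  I11: { [A → T T g .] }  — reduce
  I12: { [T → , T . T], [T → . , T T], [T → . ;] }  — shift
  I13: { [T → , T T .] }  — reduce

Every state is either a pure shift/goto state or contains exactly one complete item and nothing to shift — no conflicts. The grammar is LR(0).

Answer: Yes, the grammar is LR(0)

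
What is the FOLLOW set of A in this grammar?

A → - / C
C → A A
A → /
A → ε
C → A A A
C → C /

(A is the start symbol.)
{ $, '-', '/' }

To compute FOLLOW(A), find every occurrence of A on a right-hand side N → α A β: add FIRST(β) \ {ε}, and if β is empty or nullable also add FOLLOW(N). Iterate to a fixed point.

A is the start symbol, so $ ∈ FOLLOW(A).
In C → A A: A is followed by A, add FIRST(A) \ {ε} = { '-', '/' }
  A is nullable, so also add FOLLOW(C)
In C → A A: A is at the end, add FOLLOW(C)
In C → A A A: A is followed by A A, add FIRST(A A) \ {ε} = { '-', '/' }
  A A is nullable, so also add FOLLOW(C)
In C → A A A: A is followed by A, add FIRST(A) \ {ε} = { '-', '/' }
  A is nullable, so also add FOLLOW(C)
In C → A A A: A is at the end, add FOLLOW(C)

The FOLLOW sets referred to above (computed the same way, to a fixed point):
  FOLLOW(C) = { $, '-', '/' }

Taking the union: FOLLOW(A) = { $, '-', '/' }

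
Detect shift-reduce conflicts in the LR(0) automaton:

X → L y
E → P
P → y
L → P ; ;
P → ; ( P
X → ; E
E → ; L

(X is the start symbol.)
No shift-reduce conflicts

A shift-reduce conflict occurs when an LR(0) state has both:
  - a complete (reduce) item [A → α .] (dot at the end), and
  - a shift item [B → β . c γ] (dot before a terminal).

Augment with X' → X and build the canonical LR(0) collection (I0 = CLOSURE({[X' → . X]}), then GOTO on every symbol after a dot until no new states appear). It has 16 states:
  I0: { [L → . P ; ;], [P → . ; ( P], [P → . y], [X → . ; E], [X → . L y], [X' → . X] }  — shift
  I1: { [E → . ; L], [E → . P], [P → . ; ( P], [P → . y], [P → ; . ( P], [X → ; . E] }  — shift
  I2: { [X → L . y] }  — shift
  I3: { [L → P . ; ;] }  — shift
  I4: { [X' → X .] }  — accept
  I5: { [P → y .] }  — reduce
  I6: { [L → P ; . ;] }  — shift
  I7: { [L → P ; ; .] }  — reduce
  I8: { [X → L y .] }  — reduce
  I9: { [P → . ; ( P], [P → . y], [P → ; ( . P] }  — shift
  I10: { [E → ; . L], [L → . P ; ;], [P → . ; ( P], [P → . y], [P → ; . ( P] }  — shift
  I11: { [X → ; E .] }  — reduce
  I12: { [E → P .] }  — reduce
  I13: { [P → ; . ( P] }  — shift
  I14: { [E → ; L .] }  — reduce
  I15: { [P → ; ( P .] }  — reduce

No state contains both a complete item and a shift item.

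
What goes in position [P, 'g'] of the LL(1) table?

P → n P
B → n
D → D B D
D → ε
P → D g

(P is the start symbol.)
To find M[P, 'g'], we find productions for P where 'g' is in the predict set (PREDICT(N → α) = (FIRST(α) \ {ε}) ∪ (FOLLOW(N) if α ⇒* ε)).

Relevant sets:
  FIRST(D) = { 'n', ε }

P → n P: PREDICT = { 'n' }
P → D g: PREDICT = { 'g', 'n' }
  'g' is in predict set, so this production goes in M[P, 'g']

M[P, 'g'] = P → D g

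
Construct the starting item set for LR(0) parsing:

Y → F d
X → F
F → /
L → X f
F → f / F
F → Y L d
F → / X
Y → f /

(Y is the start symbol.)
{ [F → . / X], [F → . /], [F → . Y L d], [F → . f / F], [Y → . F d], [Y → . f /], [Y' → . Y] }

First, augment the grammar with Y' → Y
I₀ = CLOSURE({ [Y' → . Y] }):
  [Y' → . Y] has the dot before Y: add [Y → . F d], [Y → . f /]
  [Y → . F d] has the dot before F: add [F → . /], [F → . f / F], [F → . Y L d], [F → . / X]
No further items can be added.

I₀ = { [F → . / X], [F → . /], [F → . Y L d], [F → . f / F], [Y → . F d], [Y → . f /], [Y' → . Y] }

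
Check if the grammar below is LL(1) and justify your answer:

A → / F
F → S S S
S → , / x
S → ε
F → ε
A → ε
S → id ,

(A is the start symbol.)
A grammar is LL(1) if for each non-terminal N with multiple productions, the predict sets of those productions are pairwise disjoint, where PREDICT(N → α) = (FIRST(α) \ {ε}) ∪ (FOLLOW(N) if α ⇒* ε).

Relevant sets:
  FIRST(S) = { ',', 'id', ε }
  FOLLOW(A) = { $ }
  FOLLOW(F) = { $ }
  FOLLOW(S) = { $, ',', 'id' }

For A:
  PREDICT(A → '/' F) = { '/' }
  PREDICT(A → ε) = { $ }
For F:
  PREDICT(F → S S S) = { $, ',', 'id' }
  PREDICT(F → ε) = { $ }
For S:
  PREDICT(S → ',' '/' x) = { ',' }
  PREDICT(S → ε) = { $, ',', 'id' }
  PREDICT(S → id ',') = { 'id' }

Conflict found: Predict set conflict for F: { $ }
The grammar is NOT LL(1).

Answer: No. Predict set conflict for F: { $ }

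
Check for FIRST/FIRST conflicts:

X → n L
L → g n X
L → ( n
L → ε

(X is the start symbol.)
No FIRST/FIRST conflicts.

A FIRST/FIRST conflict occurs when two productions N → α and N → β for the same non-terminal have FIRST(α) ∩ FIRST(β) ≠ ∅ (with ε ∈ FIRST of a nullable right-hand side, so two nullable alternatives also conflict).

Productions for L:
  L → g n X: FIRST = { 'g' }
  L → ( n: FIRST = { '(' }
  L → ε: FIRST = { ε }
X has only one production, so no FIRST/FIRST conflict is possible there.

All alternatives of each non-terminal have pairwise disjoint FIRST sets.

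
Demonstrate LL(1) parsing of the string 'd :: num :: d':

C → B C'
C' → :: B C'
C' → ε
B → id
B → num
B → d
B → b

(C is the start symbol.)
LL(1) parsing maintains a stack (initially the start symbol over $) and the input. At each step: if the stack top is a terminal, match it against the current input token; if it is a non-terminal N, replace it with the RHS of M[N, lookahead] (the unique production whose predict set contains the lookahead).

Stack is shown with the top on the left.

Stack      Input            Action
----------------------------------
C $        d :: num :: d $  output C → B C'
B C' $     d :: num :: d $  output B → d
d C' $     d :: num :: d $  match 'd'
C' $       :: num :: d $    output C' → :: B C'
:: B C' $  :: num :: d $    match '::'
B C' $     num :: d $       output B → num
num C' $   num :: d $       match 'num'
C' $       :: d $           output C' → :: B C'
:: B C' $  :: d $           match '::'
B C' $     d $              output B → d
d C' $     d $              match 'd'
C' $       $                output C' → ε
$          $                accept

The string is accepted.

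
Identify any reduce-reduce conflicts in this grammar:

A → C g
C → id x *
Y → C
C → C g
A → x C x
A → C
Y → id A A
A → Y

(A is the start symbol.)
Yes — I2: [A → C .] vs [Y → C .]; I15: [A → C g .] vs [C → C g .]

Augment with A' → A and build the canonical LR(0) collection (I0 = CLOSURE({[A' → . A]}), then GOTO on every symbol after a dot until no new states appear). It has 16 states:
  I0: { [A → . C g], [A → . C], [A → . Y], [A → . x C x], [A' → . A], [C → . C g], [C → . id x *], [Y → . C], [Y → . id A A] }  — shift
  I1: { [A' → A .] }  — accept
  I2: { [A → C . g], [A → C .], [C → C . g], [Y → C .] }  — shift, 2 reduces
  I3: { [A → Y .] }  — reduce
  I4: { [A → . C g], [A → . C], [A → . Y], [A → . x C x], [C → . C g], [C → . id x *], [C → id . x *], [Y → . C], [Y → . id A A], [Y → id . A A] }  — shift
  I5: { [A → x . C x], [C → . C g], [C → . id x *] }  — shift
  I6: { [A → x C . x], [C → C . g] }  — shift
  I7: { [C → id . x *] }  — shift
  I8: { [C → id x . *] }  — shift
  I9: { [C → id x * .] }  — reduce
  I10: { [C → C g .] }  — reduce
  I11: { [A → x C x .] }  — reduce
  I12: { [A → . C g], [A → . C], [A → . Y], [A → . x C x], [C → . C g], [C → . id x *], [Y → . C], [Y → . id A A], [Y → id A . A] }  — shift
  I13: { [A → x . C x], [C → . C g], [C → . id x *], [C → id x . *] }  — shift
  I14: { [Y → id A A .] }  — reduce
  I15: { [A → C g .], [C → C g .] }  — 2 reduces

I2 contains complete items [A → C .], [Y → C .] — reduce-reduce conflict.
I15 contains complete items [A → C g .], [C → C g .] — reduce-reduce conflict.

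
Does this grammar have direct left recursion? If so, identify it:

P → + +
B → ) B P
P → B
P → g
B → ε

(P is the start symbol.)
No direct left recursion

Direct left recursion occurs when N → N α for some non-terminal N (the right-hand side begins with the left-hand side itself).

P → + +: starts with '+'
B → ) B P: starts with ')'
P → B: starts with B
P → g: starts with g
B → ε: starts with ε

No direct left recursion found.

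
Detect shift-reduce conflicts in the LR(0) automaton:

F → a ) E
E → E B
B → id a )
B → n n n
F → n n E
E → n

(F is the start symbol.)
Yes — I5: [F → n n E .] vs [B → . id a )]; I15: [F → a ) E .] vs [B → . id a )]

Augment with F' → F and build the canonical LR(0) collection (I0 = CLOSURE({[F' → . F]}), then GOTO on every symbol after a dot until no new states appear). It has 16 states:
  I0: { [F → . a ) E], [F → . n n E], [F' → . F] }  — shift
  I1: { [F' → F .] }  — accept
  I2: { [F → a . ) E] }  — shift
  I3: { [F → n . n E] }  — shift
  I4: { [E → . E B], [E → . n], [F → n n . E] }  — shift
  I5: { [B → . id a )], [B → . n n n], [E → E . B], [F → n n E .] }  — shift, reduce
  I6: { [E → n .] }  — reduce
  I7: { [E → E B .] }  — reduce
  I8: { [B → id . a )] }  — shift
  I9: { [B → n . n n] }  — shift
  I10: { [B → n n . n] }  — shift
  I11: { [B → n n n .] }  — reduce
  I12: { [B → id a . )] }  — shift
  I13: { [B → id a ) .] }  — reduce
  I14: { [E → . E B], [E → . n], [F → a ) . E] }  — shift
  I15: { [B → . id a )], [B → . n n n], [E → E . B], [F → a ) E .] }  — shift, reduce

I5 contains reduce item [F → n n E .] and shift items [B → . id a )], [B → . n n n] — shift-reduce conflict.
I15 contains reduce item [F → a ) E .] and shift items [B → . id a )], [B → . n n n] — shift-reduce conflict.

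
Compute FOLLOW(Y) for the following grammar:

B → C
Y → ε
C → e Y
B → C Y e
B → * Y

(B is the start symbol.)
To compute FOLLOW(Y), find every occurrence of Y on a right-hand side N → α Y β: add FIRST(β) \ {ε}, and if β is empty or nullable also add FOLLOW(N). Iterate to a fixed point.

In C → e Y: Y is at the end, add FOLLOW(C)
In B → C Y e: Y is followed by e, add FIRST(e) \ {ε} = { 'e' }
In B → * Y: Y is at the end, add FOLLOW(B)

The FOLLOW sets referred to above (computed the same way, to a fixed point):
  FOLLOW(C) = { $, 'e' }
  FOLLOW(B) = { $ }

Taking the union: FOLLOW(Y) = { $, 'e' }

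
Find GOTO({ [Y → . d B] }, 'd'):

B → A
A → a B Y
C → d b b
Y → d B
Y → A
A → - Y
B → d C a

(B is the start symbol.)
{ [A → . - Y], [A → . a B Y], [B → . A], [B → . d C a], [Y → d . B] }

GOTO(I, 'd') = CLOSURE({ [A → αX.β] : [A → α.Xβ] ∈ I, X = 'd' })

Items with dot before 'd', with the dot advanced:
  [Y → . d B] → [Y → d . B]
Closure of the advanced items:
  [Y → d . B] has the dot before B: add [B → . A], [B → . d C a]
  [B → . A] has the dot before A: add [A → . a B Y], [A → . - Y]

GOTO = { [A → . - Y], [A → . a B Y], [B → . A], [B → . d C a], [Y → d . B] }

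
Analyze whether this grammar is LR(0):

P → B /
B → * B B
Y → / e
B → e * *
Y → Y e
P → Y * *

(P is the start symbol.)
A grammar is LR(0) if no state in the canonical LR(0) collection has:
  - both a shift item (dot before a terminal) and a complete item (shift-reduce conflict), or
  - two or more complete items (reduce-reduce conflict; the accept item [P' → P .] counts as a complete item here).

Augment with P' → P and build the canonical LR(0) collection (I0 = CLOSURE({[P' → . P]}), then GOTO on every symbol after a dot until no new states appear). It has 16 states:
  I0: { [B → . * B B], [B → . e * *], [P → . B /], [P → . Y * *], [P' → . P], [Y → . / e], [Y → . Y e] }  — shift
  I1: { [B → * . B B], [B → . * B B], [B → . e * *] }  — shift
  I2: { [Y → / . e] }  — shift
  I3: { [P → B . /] }  — shift
  I4: { [P' → P .] }  — accept
  I5: { [P → Y . * *], [Y → Y . e] }  — shift
  I6: { [B → e . * *] }  — shift
  I7: { [B → e * . *] }  — shift
  I8: { [B → e * * .] }  — reduce
  I9: { [P → Y * . *] }  — shift
  I10: { [Y → Y e .] }  — reduce
  I11: { [P → Y * * .] }  — reduce
  I12: { [P → B / .] }  — reduce
  I13: { [Y → / e .] }  — reduce
  I14: { [B → * B . B], [B → . * B B], [B → . e * *] }  — shift
  I15: { [B → * B B .] }  — reduce

Every state is either a pure shift/goto state or contains exactly one complete item and nothing to shift — no conflicts. The grammar is LR(0).

Answer: Yes, the grammar is LR(0)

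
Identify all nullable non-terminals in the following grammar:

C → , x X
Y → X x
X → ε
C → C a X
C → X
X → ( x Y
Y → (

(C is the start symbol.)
A non-terminal is nullable if it can derive ε (the empty string): either it has an ε-production, or it has a production whose right-hand side consists entirely of nullable non-terminals.

ε-productions: X → ε
So X is immediately nullable.
C → X: every symbol on the right is nullable, so C is nullable too.
No further non-terminal can be added: every production for the remaining non-terminals contains a terminal or a non-nullable non-terminal.
Nullable = { 'C', 'X' }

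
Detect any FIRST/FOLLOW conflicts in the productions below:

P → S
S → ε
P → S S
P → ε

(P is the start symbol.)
Nullable non-terminals: P, S.
FIRST sets used below: FIRST(S) = { ε }

P: nullable alternative(s) P → S, P → S S, P → ε; FOLLOW(P) = { $ }
  P → S: FIRST \ {ε} = { } — disjoint from FOLLOW(P)
  P → S S: FIRST \ {ε} = { } — disjoint from FOLLOW(P)
  P → ε: FIRST \ {ε} = { } — disjoint from FOLLOW(P)
S has a nullable alternative but only one production, so nothing to check.

No FIRST/FOLLOW conflicts found.

Answer: No FIRST/FOLLOW conflicts.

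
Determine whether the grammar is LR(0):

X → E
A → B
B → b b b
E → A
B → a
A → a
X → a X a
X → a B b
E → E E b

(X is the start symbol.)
A grammar is LR(0) if no state in the canonical LR(0) collection has:
  - both a shift item (dot before a terminal) and a complete item (shift-reduce conflict), or
  - two or more complete items (reduce-reduce conflict; the accept item [X' → X .] counts as a complete item here).

Augment with X' → X and build the canonical LR(0) collection (I0 = CLOSURE({[X' → . X]}), then GOTO on every symbol after a dot until no new states appear). It has 16 states:
  I0: { [A → . B], [A → . a], [B → . a], [B → . b b b], [E → . A], [E → . E E b], [X → . E], [X → . a B b], [X → . a X a], [X' → . X] }  — shift
  I1: { [E → A .] }  — reduce
  I2: { [A → B .] }  — reduce
  I3: { [A → . B], [A → . a], [B → . a], [B → . b b b], [E → . A], [E → . E E b], [E → E . E b], [X → E .] }  — shift, reduce
  I4: { [X' → X .] }  — accept
  I5: { [A → . B], [A → . a], [A → a .], [B → . a], [B → . b b b], [B → a .], [E → . A], [E → . E E b], [X → . E], [X → . a B b], [X → . a X a], [X → a . B b], [X → a . X a] }  — shift, 2 reduces
  I6: { [B → b . b b] }  — shift
  I7: { [B → b b . b] }  — shift
  I8: { [B → b b b .] }  — reduce
  I9: { [A → B .], [X → a B . b] }  — shift, reduce
  I10: { [X → a X . a] }  — shift
  I11: { [X → a X a .] }  — reduce
  I12: { [X → a B b .] }  — reduce
  I13: { [A → . B], [A → . a], [B → . a], [B → . b b b], [E → . A], [E → . E E b], [E → E . E b], [E → E E . b] }  — shift
  I14: { [A → a .], [B → a .] }  — 2 reduces
  I15: { [B → b . b b], [E → E E b .] }  — shift, reduce

Conflict in state I3:
  Shift-reduce conflict between [X → E .] and [A → . a]
So the grammar is NOT LR(0).

Answer: No. Shift-reduce conflict between [X → E .] and [A → . a]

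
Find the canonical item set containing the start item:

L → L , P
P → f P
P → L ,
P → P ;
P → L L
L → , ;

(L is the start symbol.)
{ [L → . , ;], [L → . L , P], [L' → . L] }

First, augment the grammar with L' → L
I₀ = CLOSURE({ [L' → . L] }):
  [L' → . L] has the dot before L: add [L → . L , P], [L → . , ;]
No further items can be added.

I₀ = { [L → . , ;], [L → . L , P], [L' → . L] }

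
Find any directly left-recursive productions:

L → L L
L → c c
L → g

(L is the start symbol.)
Yes, L is left-recursive

Direct left recursion occurs when N → N α for some non-terminal N (the right-hand side begins with the left-hand side itself).

L → L L: LEFT RECURSIVE (starts with L)
L → c c: starts with c
L → g: starts with g

The grammar has direct left recursion on: L.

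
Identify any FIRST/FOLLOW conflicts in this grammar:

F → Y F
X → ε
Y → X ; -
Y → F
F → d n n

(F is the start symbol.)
No FIRST/FOLLOW conflicts.

A FIRST/FOLLOW conflict occurs when a non-terminal N has a nullable alternative N → β (β ⇒* ε) and another alternative N → α with FIRST(α) ∩ FOLLOW(N) ≠ ∅: on such a lookahead the parser cannot decide between expanding α and letting N vanish via β.

Nullable non-terminals: X.
X has a nullable alternative but only one production, so nothing to check.

F, Y have no nullable alternative, so no FIRST/FOLLOW check is needed there.

No FIRST/FOLLOW conflicts found.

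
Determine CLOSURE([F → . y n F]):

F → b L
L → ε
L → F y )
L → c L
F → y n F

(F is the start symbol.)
To compute CLOSURE, for each item [A → α.Bβ] where B is a non-terminal, add [B → .γ] for all productions B → γ; repeat for the newly added items until nothing changes.

Start with: [F → . y n F]
The dot precedes the terminal y, so nothing is added.

CLOSURE = { [F → . y n F] }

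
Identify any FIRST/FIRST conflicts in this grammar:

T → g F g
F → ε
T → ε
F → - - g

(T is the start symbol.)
No FIRST/FIRST conflicts.

Productions for T:
  T → g F g: FIRST = { 'g' }
  T → ε: FIRST = { ε }
Productions for F:
  F → ε: FIRST = { ε }
  F → - - g: FIRST = { '-' }

All alternatives of each non-terminal have pairwise disjoint FIRST sets.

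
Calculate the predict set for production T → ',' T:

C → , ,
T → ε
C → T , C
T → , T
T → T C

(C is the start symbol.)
{ ',' }

PREDICT(T → ',' T) = (FIRST(RHS) \ {ε}) ∪ (FOLLOW(T) if ε ∈ FIRST(RHS), i.e. RHS ⇒* ε)
FIRST(',' T) = { ',' }
ε ∉ FIRST(',' T), so FOLLOW(T) is not added.
PREDICT(T → ',' T) = { ',' }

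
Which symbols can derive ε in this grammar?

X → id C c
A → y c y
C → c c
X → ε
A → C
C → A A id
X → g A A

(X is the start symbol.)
A non-terminal is nullable if it can derive ε (the empty string): either it has an ε-production, or it has a production whose right-hand side consists entirely of nullable non-terminals.

ε-productions: X → ε
So X is immediately nullable.
No further non-terminal can be added: every production for the remaining non-terminals contains a terminal or a non-nullable non-terminal.
Nullable = { 'X' }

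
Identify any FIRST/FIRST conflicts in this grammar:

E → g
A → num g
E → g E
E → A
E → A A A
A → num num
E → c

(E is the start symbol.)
Yes. E → g / E → g E on { 'g' }; E → A / E → A A A on { 'num' }; A → num g / A → num num on { 'num' }

FIRST sets of the non-terminals at (or reachable through a nullable prefix from) the front of some alternative:
  FIRST(A) = { 'num' }

Productions for E:
  E → g: FIRST = { 'g' }
  E → g E: FIRST = { 'g' }
  E → A: FIRST = { 'num' }
  E → A A A: FIRST = { 'num' }
  E → c: FIRST = { 'c' }
Productions for A:
  A → num g: FIRST = { 'num' }
  A → num num: FIRST = { 'num' }

Conflict for E: E → g and E → g E
  Overlap: { 'g' }
Conflict for E: E → A and E → A A A
  Overlap: { 'num' }
Conflict for A: A → num g and A → num num
  Overlap: { 'num' }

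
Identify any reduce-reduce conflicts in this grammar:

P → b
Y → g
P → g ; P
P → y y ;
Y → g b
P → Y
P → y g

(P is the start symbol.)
Augment with P' → P and build the canonical LR(0) collection (I0 = CLOSURE({[P' → . P]}), then GOTO on every symbol after a dot until no new states appear). It has 12 states:
  I0: { [P → . Y], [P → . b], [P → . g ; P], [P → . y g], [P → . y y ;], [P' → . P], [Y → . g b], [Y → . g] }  — shift
  I1: { [P' → P .] }  — accept
  I2: { [P → Y .] }  — reduce
  I3: { [P → b .] }  — reduce
  I4: { [P → g . ; P], [Y → g . b], [Y → g .] }  — shift, reduce
  I5: { [P → y . g], [P → y . y ;] }  — shift
  I6: { [P → y g .] }  — reduce
  I7: { [P → y y . ;] }  — shift
  I8: { [P → y y ; .] }  — reduce
  I9: { [P → . Y], [P → . b], [P → . g ; P], [P → . y g], [P → . y y ;], [P → g ; . P], [Y → . g b], [Y → . g] }  — shift
  I10: { [Y → g b .] }  — reduce
  I11: { [P → g ; P .] }  — reduce

No state contains more than one complete item.

Answer: No reduce-reduce conflicts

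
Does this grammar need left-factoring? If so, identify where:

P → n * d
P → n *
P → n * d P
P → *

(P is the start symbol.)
Left-factoring is needed when two productions for the same non-terminal
share a common prefix on the right-hand side.

Productions for P:
  P → n * d
  P → n *
  P → n * d P
  P → *

Found common prefix 'n *' in productions for P

Answer: Yes, P has productions with common prefix 'n *'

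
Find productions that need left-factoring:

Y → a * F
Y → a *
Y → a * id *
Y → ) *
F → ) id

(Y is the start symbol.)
Yes, Y has productions with common prefix 'a *'

Left-factoring is needed when two productions for the same non-terminal
share a common prefix on the right-hand side.

Productions for Y:
  Y → a * F
  Y → a *
  Y → a * id *
  Y → ) *

Found common prefix 'a *' in productions for Y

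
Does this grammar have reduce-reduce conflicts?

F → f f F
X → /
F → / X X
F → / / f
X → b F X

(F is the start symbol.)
A reduce-reduce conflict occurs when an LR(0) state has two complete items [A → α .] and [B → β .] — both call for a reduction, and with no lookahead the parser cannot choose between them.

Augment with F' → F and build the canonical LR(0) collection (I0 = CLOSURE({[F' → . F]}), then GOTO on every symbol after a dot until no new states appear). It has 14 states:
  I0: { [F → . / / f], [F → . / X X], [F → . f f F], [F' → . F] }  — shift
  I1: { [F → / . / f], [F → / . X X], [X → . /], [X → . b F X] }  — shift
  I2: { [F' → F .] }  — accept
  I3: { [F → f . f F] }  — shift
  I4: { [F → . / / f], [F → . / X X], [F → . f f F], [F → f f . F] }  — shift
  I5: { [F → f f F .] }  — reduce
  I6: { [F → / / . f], [X → / .] }  — shift, reduce
  I7: { [F → / X . X], [X → . /], [X → . b F X] }  — shift
  I8: { [F → . / / f], [F → . / X X], [F → . f f F], [X → b . F X] }  — shift
  I9: { [X → . /], [X → . b F X], [X → b F . X] }  — shift
  I10: { [X → / .] }  — reduce
  I11: { [X → b F X .] }  — reduce
  I12: { [F → / X X .] }  — reduce
  I13: { [F → / / f .] }  — reduce

No state contains more than one complete item.

Answer: No reduce-reduce conflicts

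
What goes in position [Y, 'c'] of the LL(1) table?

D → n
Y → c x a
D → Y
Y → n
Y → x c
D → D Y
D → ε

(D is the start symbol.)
To find M[Y, 'c'], we find productions for Y where 'c' is in the predict set (PREDICT(N → α) = (FIRST(α) \ {ε}) ∪ (FOLLOW(N) if α ⇒* ε)).

Y → c x a: PREDICT = { 'c' }
  'c' is in predict set, so this production goes in M[Y, 'c']
Y → n: PREDICT = { 'n' }
Y → x c: PREDICT = { 'x' }

M[Y, 'c'] = Y → c x a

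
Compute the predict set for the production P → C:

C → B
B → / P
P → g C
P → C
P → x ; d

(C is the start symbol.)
{ '/' }

PREDICT(P → C) = (FIRST(RHS) \ {ε}) ∪ (FOLLOW(P) if ε ∈ FIRST(RHS), i.e. RHS ⇒* ε)
FIRST(C) = { '/' }
FIRST(C) = { '/' }
ε ∉ FIRST(C), so FOLLOW(P) is not added.
PREDICT(P → C) = { '/' }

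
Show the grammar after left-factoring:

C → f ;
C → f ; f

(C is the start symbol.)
Left-factoring transforms A → αβ₁ | αβ₂ into A → αA' and A' → β₁ | β₂
(α is the longest common prefix among the alternatives). Repeat until
no nonterminal has two alternatives with a common prefix.

Round 1: C has alternatives sharing prefix 'f ;'. Introduce C': C → f ; C'
  Add: C' → ε
  Add: C' → f

No remaining common prefixes — done.

Resulting grammar:
C → f ; C'
C' → ε
C' → f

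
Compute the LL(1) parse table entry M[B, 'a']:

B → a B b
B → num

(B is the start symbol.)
B → a B b

To find M[B, 'a'], we find productions for B where 'a' is in the predict set (PREDICT(N → α) = (FIRST(α) \ {ε}) ∪ (FOLLOW(N) if α ⇒* ε)).

B → a B b: PREDICT = { 'a' }
  'a' is in predict set, so this production goes in M[B, 'a']
B → num: PREDICT = { 'num' }

M[B, 'a'] = B → a B b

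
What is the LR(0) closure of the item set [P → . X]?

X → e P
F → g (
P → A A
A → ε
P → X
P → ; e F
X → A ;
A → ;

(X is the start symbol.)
{ [A → . ;], [A → .], [P → . X], [X → . A ;], [X → . e P] }

Start with: [P → . X]
  [P → . X] has the dot before X: add [X → . e P], [X → . A ;]
  [X → . A ;] has the dot before A: add [A → .], [A → . ;]
No further items can be added.

CLOSURE = { [A → . ;], [A → .], [P → . X], [X → . A ;], [X → . e P] }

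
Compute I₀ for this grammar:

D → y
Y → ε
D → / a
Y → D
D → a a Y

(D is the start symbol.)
First, augment the grammar with D' → D
I₀ = CLOSURE({ [D' → . D] }):
  [D' → . D] has the dot before D: add [D → . y], [D → . / a], [D → . a a Y]
No further items can be added.

I₀ = { [D → . / a], [D → . a a Y], [D → . y], [D' → . D] }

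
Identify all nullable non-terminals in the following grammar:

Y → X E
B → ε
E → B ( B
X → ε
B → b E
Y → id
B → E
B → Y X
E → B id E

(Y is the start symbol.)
A non-terminal is nullable if it can derive ε (the empty string): either it has an ε-production, or it has a production whose right-hand side consists entirely of nullable non-terminals.

ε-productions: B → ε, X → ε
So B, X are immediately nullable.
No further non-terminal can be added: every production for the remaining non-terminals contains a terminal or a non-nullable non-terminal.
Nullable = { 'B', 'X' }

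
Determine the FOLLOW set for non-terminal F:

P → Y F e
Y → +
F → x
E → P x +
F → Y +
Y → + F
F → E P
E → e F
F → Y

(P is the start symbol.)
To compute FOLLOW(F), find every occurrence of F on a right-hand side N → α F β: add FIRST(β) \ {ε}, and if β is empty or nullable also add FOLLOW(N). Iterate to a fixed point.

In P → Y F e: F is followed by e, add FIRST(e) \ {ε} = { 'e' }
In Y → + F: F is at the end, add FOLLOW(Y)
In E → e F: F is at the end, add FOLLOW(E)

The FOLLOW sets referred to above (computed the same way, to a fixed point):
  FOLLOW(Y) = { '+', 'e', 'x' }
  FOLLOW(E) = { '+' }

Taking the union: FOLLOW(F) = { '+', 'e', 'x' }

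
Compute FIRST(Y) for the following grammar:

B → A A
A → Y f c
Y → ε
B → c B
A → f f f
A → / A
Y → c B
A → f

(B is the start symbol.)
From Y → ε:
  - ε-production, so ε ∈ FIRST(Y)
From Y → c B:
  - c is a terminal: add 'c' and stop

Collecting: FIRST(Y) = { 'c', ε }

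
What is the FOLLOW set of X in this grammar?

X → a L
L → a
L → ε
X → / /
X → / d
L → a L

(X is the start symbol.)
{ $ }

To compute FOLLOW(X), find every occurrence of X on a right-hand side N → α X β: add FIRST(β) \ {ε}, and if β is empty or nullable also add FOLLOW(N). Iterate to a fixed point.

X is the start symbol, so $ ∈ FOLLOW(X).
X does not occur on any right-hand side.

Taking the union: FOLLOW(X) = { $ }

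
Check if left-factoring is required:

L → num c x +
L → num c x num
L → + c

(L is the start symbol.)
Left-factoring is needed when two productions for the same non-terminal
share a common prefix on the right-hand side.

Productions for L:
  L → num c x +
  L → num c x num
  L → + c

Found common prefix 'num c x' in productions for L

Answer: Yes, L has productions with common prefix 'num c x'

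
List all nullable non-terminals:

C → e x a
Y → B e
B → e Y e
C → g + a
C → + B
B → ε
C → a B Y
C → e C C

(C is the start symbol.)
A non-terminal is nullable if it can derive ε (the empty string): either it has an ε-production, or it has a production whose right-hand side consists entirely of nullable non-terminals.

ε-productions: B → ε
So B is immediately nullable.
No further non-terminal can be added: every production for the remaining non-terminals contains a terminal or a non-nullable non-terminal.
Nullable = { 'B' }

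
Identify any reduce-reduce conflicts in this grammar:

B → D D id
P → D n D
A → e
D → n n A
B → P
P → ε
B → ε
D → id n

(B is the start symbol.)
Yes — I0: [B → .] vs [P → .]

Augment with B' → B and build the canonical LR(0) collection (I0 = CLOSURE({[B' → . B]}), then GOTO on every symbol after a dot until no new states appear). It has 15 states:
  I0: { [B → . D D id], [B → . P], [B → .], [B' → . B], [D → . id n], [D → . n n A], [P → . D n D], [P → .] }  — shift, 2 reduces
  I1: { [B' → B .] }  — accept
  I2: { [B → D . D id], [D → . id n], [D → . n n A], [P → D . n D] }  — shift
  I3: { [B → P .] }  — reduce
  I4: { [D → id . n] }  — shift
  I5: { [D → n . n A] }  — shift
  I6: { [A → . e], [D → n n . A] }  — shift
  I7: { [D → n n A .] }  — reduce
  I8: { [A → e .] }  — reduce
  I9: { [D → id n .] }  — reduce
  I10: { [B → D D . id] }  — shift
  I11: { [D → . id n], [D → . n n A], [D → n . n A], [P → D n . D] }  — shift
  I12: { [P → D n D .] }  — reduce
  I13: { [A → . e], [D → n . n A], [D → n n . A] }  — shift
  I14: { [B → D D id .] }  — reduce

I0 contains complete items [B → .], [P → .] — reduce-reduce conflict.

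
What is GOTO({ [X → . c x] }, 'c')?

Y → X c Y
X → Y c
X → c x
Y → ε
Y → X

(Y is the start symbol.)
GOTO(I, 'c') = CLOSURE({ [A → αX.β] : [A → α.Xβ] ∈ I, X = 'c' })

Items with dot before 'c', with the dot advanced:
  [X → . c x] → [X → c . x]
Closure adds nothing (no advanced item has the dot before a non-terminal).

GOTO = { [X → c . x] }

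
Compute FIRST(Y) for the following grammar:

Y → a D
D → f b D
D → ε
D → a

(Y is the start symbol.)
{ 'a' }

To compute FIRST(Y), examine every production with Y on the left-hand side, reading each right-hand side left to right until a non-nullable symbol is reached.

From Y → a D:
  - a is a terminal: add 'a' and stop

Collecting: FIRST(Y) = { 'a' }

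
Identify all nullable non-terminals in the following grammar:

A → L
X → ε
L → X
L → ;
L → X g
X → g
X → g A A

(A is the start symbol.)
A non-terminal is nullable if it can derive ε (the empty string): either it has an ε-production, or it has a production whose right-hand side consists entirely of nullable non-terminals.

ε-productions: X → ε
So X is immediately nullable.
L → X: every symbol on the right is nullable, so L is nullable too.
A → L: every symbol on the right is nullable, so A is nullable too.
Every non-terminal is now nullable.
Nullable = { 'A', 'L', 'X' }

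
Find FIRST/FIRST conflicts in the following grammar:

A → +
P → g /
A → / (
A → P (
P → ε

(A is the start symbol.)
No FIRST/FIRST conflicts.

A FIRST/FIRST conflict occurs when two productions N → α and N → β for the same non-terminal have FIRST(α) ∩ FIRST(β) ≠ ∅ (with ε ∈ FIRST of a nullable right-hand side, so two nullable alternatives also conflict).

FIRST sets of the non-terminals at (or reachable through a nullable prefix from) the front of some alternative:
  FIRST(P) = { 'g', ε }

Productions for A:
  A → +: FIRST = { '+' }
  A → / (: FIRST = { '/' }
  A → P (: FIRST = { '(', 'g' }
Productions for P:
  P → g /: FIRST = { 'g' }
  P → ε: FIRST = { ε }

All alternatives of each non-terminal have pairwise disjoint FIRST sets.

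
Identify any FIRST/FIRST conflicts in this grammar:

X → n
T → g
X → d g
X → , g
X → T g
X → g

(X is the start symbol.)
Yes. X → T g / X → g on { 'g' }

A FIRST/FIRST conflict occurs when two productions N → α and N → β for the same non-terminal have FIRST(α) ∩ FIRST(β) ≠ ∅ (with ε ∈ FIRST of a nullable right-hand side, so two nullable alternatives also conflict).

FIRST sets of the non-terminals at (or reachable through a nullable prefix from) the front of some alternative:
  FIRST(T) = { 'g' }

Productions for X:
  X → n: FIRST = { 'n' }
  X → d g: FIRST = { 'd' }
  X → , g: FIRST = { ',' }
  X → T g: FIRST = { 'g' }
  X → g: FIRST = { 'g' }
T has only one production, so no FIRST/FIRST conflict is possible there.

Conflict for X: X → T g and X → g
  Overlap: { 'g' }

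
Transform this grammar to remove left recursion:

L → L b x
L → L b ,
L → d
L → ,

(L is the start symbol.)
L → d L'
L → , L'
L' → b x L'
L' → b , L'
L' → ε

L is directly left-recursive. The standard transformation for
  A → A α₁ | ... | A α_m | β₁ | ... | β_n
is
  A  → β₁ A' | ... | β_n A'
  A' → α₁ A' | ... | α_m A' | ε

L → d becomes L → d L'
L → , becomes L → , L'
L → L b x becomes L' → b x L'
L → L b , becomes L' → b , L'
Add L' → ε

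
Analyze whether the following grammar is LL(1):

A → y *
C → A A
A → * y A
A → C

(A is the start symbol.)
Relevant sets:
  FIRST(C) = { '*', 'y' }

For A:
  PREDICT(A → y '*') = { 'y' }
  PREDICT(A → '*' y A) = { '*' }
  PREDICT(A → C) = { '*', 'y' }
C has a single production, so nothing to check there.

Conflict found: Predict set conflict for A: { 'y' }
The grammar is NOT LL(1).

Answer: No. Predict set conflict for A: { 'y' }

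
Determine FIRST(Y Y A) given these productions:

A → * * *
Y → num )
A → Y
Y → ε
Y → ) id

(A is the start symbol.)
{ ')', '*', 'num', ε }

FIRST sets of the non-terminals involved (from the grammar, by fixed-point iteration):
  FIRST(Y) = { ')', 'num', ε }
  FIRST(A) = { ')', '*', 'num', ε }

To compute FIRST(Y Y A), process the symbols left to right:
Symbol Y is a non-terminal. Add FIRST(Y) \ {ε} = { ')', 'num' }
Y is nullable (ε ∈ FIRST(Y)), continue to the next symbol.
Symbol Y is a non-terminal. Add FIRST(Y) \ {ε} = { ')', 'num' }
Y is nullable (ε ∈ FIRST(Y)), continue to the next symbol.
Symbol A is a non-terminal. Add FIRST(A) \ {ε} = { ')', '*', 'num' }
A is nullable (ε ∈ FIRST(A)), continue to the next symbol.
All symbols are nullable, so ε is in the result.
FIRST(Y Y A) = { ')', '*', 'num', ε }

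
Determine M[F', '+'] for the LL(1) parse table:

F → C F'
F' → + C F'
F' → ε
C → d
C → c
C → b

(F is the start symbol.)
F' → + C F'

To find M[F', '+'], we find productions for F' where '+' is in the predict set (PREDICT(N → α) = (FIRST(α) \ {ε}) ∪ (FOLLOW(N) if α ⇒* ε)).

Relevant sets:
  FOLLOW(F') = { $ }

F' → + C F': PREDICT = { '+' }
  '+' is in predict set, so this production goes in M[F', '+']
F' → ε: PREDICT = { $ }

M[F', '+'] = F' → + C F'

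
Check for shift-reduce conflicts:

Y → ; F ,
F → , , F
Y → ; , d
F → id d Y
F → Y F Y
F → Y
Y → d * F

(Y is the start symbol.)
Augment with Y' → Y and build the canonical LR(0) collection (I0 = CLOSURE({[Y' → . Y]}), then GOTO on every symbol after a dot until no new states appear). It has 19 states:
  I0: { [Y → . ; , d], [Y → . ; F ,], [Y → . d * F], [Y' → . Y] }  — shift
  I1: { [F → . , , F], [F → . Y F Y], [F → . Y], [F → . id d Y], [Y → . ; , d], [Y → . ; F ,], [Y → . d * F], [Y → ; . , d], [Y → ; . F ,] }  — shift
  I2: { [Y' → Y .] }  — accept
  I3: { [Y → d . * F] }  — shift
  I4: { [F → . , , F], [F → . Y F Y], [F → . Y], [F → . id d Y], [Y → . ; , d], [Y → . ; F ,], [Y → . d * F], [Y → d * . F] }  — shift
  I5: { [F → , . , F] }  — shift
  I6: { [Y → d * F .] }  — reduce
  I7: { [F → . , , F], [F → . Y F Y], [F → . Y], [F → . id d Y], [F → Y . F Y], [F → Y .], [Y → . ; , d], [Y → . ; F ,], [Y → . d * F] }  — shift, reduce
  I8: { [F → id . d Y] }  — shift
  I9: { [F → id d . Y], [Y → . ; , d], [Y → . ; F ,], [Y → . d * F] }  — shift
  I10: { [F → id d Y .] }  — reduce
  I11: { [F → Y F . Y], [Y → . ; , d], [Y → . ; F ,], [Y → . d * F] }  — shift
  I12: { [F → Y F Y .] }  — reduce
  I13: { [F → , , . F], [F → . , , F], [F → . Y F Y], [F → . Y], [F → . id d Y], [Y → . ; , d], [Y → . ; F ,], [Y → . d * F] }  — shift
  I14: { [F → , , F .] }  — reduce
  I15: { [F → , . , F], [Y → ; , . d] }  — shift
  I16: { [Y → ; F . ,] }  — shift
  I17: { [Y → ; F , .] }  — reduce
  I18: { [Y → ; , d .] }  — reduce

I7 contains reduce item [F → Y .] and shift items [F → . , , F], [F → . id d Y], [Y → . ; , d], [Y → . ; F ,], [Y → . d * F] — shift-reduce conflict.

Answer: Yes — I7: [F → Y .] vs [F → . , , F]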